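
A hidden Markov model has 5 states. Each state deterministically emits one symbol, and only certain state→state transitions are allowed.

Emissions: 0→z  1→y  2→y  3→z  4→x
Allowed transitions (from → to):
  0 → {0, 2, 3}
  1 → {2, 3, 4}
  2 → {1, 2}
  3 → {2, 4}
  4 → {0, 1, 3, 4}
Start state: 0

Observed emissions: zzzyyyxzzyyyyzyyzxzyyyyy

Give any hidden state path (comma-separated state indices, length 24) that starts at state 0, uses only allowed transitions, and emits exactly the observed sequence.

0,0,0,2,2,1,4,0,0,2,2,2,1,3,2,1,3,4,3,2,2,1,2,2

  pos 0: z in {0,3}, choose 0; start
  pos 1: z in {0,3}, choose 0; 0->0 ok
  pos 2: z in {0,3}, choose 0; 0->0 ok
  pos 3: y in {1,2}, choose 2; 0->2 ok
  pos 4: y in {1,2}, choose 2; 2->2 ok
  pos 5: y in {1,2}, choose 1; 2->1 ok
  pos 6: x in {4}, choose 4; 1->4 ok
  pos 7: z in {0,3}, choose 0; 4->0 ok
  pos 8: z in {0,3}, choose 0; 0->0 ok
  pos 9: y in {1,2}, choose 2; 0->2 ok
  pos 10: y in {1,2}, choose 2; 2->2 ok
  pos 11: y in {1,2}, choose 2; 2->2 ok
  pos 12: y in {1,2}, choose 1; 2->1 ok
  pos 13: z in {0,3}, choose 3; 1->3 ok
  pos 14: y in {1,2}, choose 2; 3->2 ok
  pos 15: y in {1,2}, choose 1; 2->1 ok
  pos 16: z in {0,3}, choose 3; 1->3 ok
  pos 17: x in {4}, choose 4; 3->4 ok
  pos 18: z in {0,3}, choose 3; 4->3 ok
  pos 19: y in {1,2}, choose 2; 3->2 ok
  pos 20: y in {1,2}, choose 2; 2->2 ok
  pos 21: y in {1,2}, choose 1; 2->1 ok
  pos 22: y in {1,2}, choose 2; 1->2 ok
  pos 23: y in {1,2}, choose 2; 2->2 ok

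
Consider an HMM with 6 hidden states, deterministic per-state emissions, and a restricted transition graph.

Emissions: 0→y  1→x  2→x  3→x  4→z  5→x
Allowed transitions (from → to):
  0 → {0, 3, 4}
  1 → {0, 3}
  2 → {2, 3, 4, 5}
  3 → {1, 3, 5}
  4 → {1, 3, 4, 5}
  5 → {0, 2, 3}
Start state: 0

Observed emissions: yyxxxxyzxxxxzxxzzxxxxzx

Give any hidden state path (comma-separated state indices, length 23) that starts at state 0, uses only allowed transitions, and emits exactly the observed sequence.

0,0,3,1,3,5,0,4,3,3,5,2,4,5,2,4,4,5,3,5,2,4,5

  pos 0: y in {0}, choose 0; start
  pos 1: y in {0}, choose 0; 0->0 ok
  pos 2: x in {1,2,3,5}, choose 3; 0->3 ok
  pos 3: x in {1,2,3,5}, choose 1; 3->1 ok
  pos 4: x in {1,2,3,5}, choose 3; 1->3 ok
  pos 5: x in {1,2,3,5}, choose 5; 3->5 ok
  pos 6: y in {0}, choose 0; 5->0 ok
  pos 7: z in {4}, choose 4; 0->4 ok
  pos 8: x in {1,2,3,5}, choose 3; 4->3 ok
  pos 9: x in {1,2,3,5}, choose 3; 3->3 ok
  pos 10: x in {1,2,3,5}, choose 5; 3->5 ok
  pos 11: x in {1,2,3,5}, choose 2; 5->2 ok
  pos 12: z in {4}, choose 4; 2->4 ok
  pos 13: x in {1,2,3,5}, choose 5; 4->5 ok
  pos 14: x in {1,2,3,5}, choose 2; 5->2 ok
  pos 15: z in {4}, choose 4; 2->4 ok
  pos 16: z in {4}, choose 4; 4->4 ok
  pos 17: x in {1,2,3,5}, choose 5; 4->5 ok
  pos 18: x in {1,2,3,5}, choose 3; 5->3 ok
  pos 19: x in {1,2,3,5}, choose 5; 3->5 ok
  pos 20: x in {1,2,3,5}, choose 2; 5->2 ok
  pos 21: z in {4}, choose 4; 2->4 ok
  pos 22: x in {1,2,3,5}, choose 5; 4->5 ok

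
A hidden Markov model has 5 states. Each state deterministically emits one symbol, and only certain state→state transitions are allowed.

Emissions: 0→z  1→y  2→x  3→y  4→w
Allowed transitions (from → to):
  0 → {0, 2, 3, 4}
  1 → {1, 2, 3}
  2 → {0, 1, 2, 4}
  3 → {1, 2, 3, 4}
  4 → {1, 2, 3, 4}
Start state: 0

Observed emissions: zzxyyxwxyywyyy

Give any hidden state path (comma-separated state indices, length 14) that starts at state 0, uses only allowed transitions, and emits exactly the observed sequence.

0,0,2,1,3,2,4,2,1,3,4,1,3,3

  pos 0: z in {0}, choose 0; start
  pos 1: z in {0}, choose 0; 0->0 ok
  pos 2: x in {2}, choose 2; 0->2 ok
  pos 3: y in {1,3}, choose 1; 2->1 ok
  pos 4: y in {1,3}, choose 3; 1->3 ok
  pos 5: x in {2}, choose 2; 3->2 ok
  pos 6: w in {4}, choose 4; 2->4 ok
  pos 7: x in {2}, choose 2; 4->2 ok
  pos 8: y in {1,3}, choose 1; 2->1 ok
  pos 9: y in {1,3}, choose 3; 1->3 ok
  pos 10: w in {4}, choose 4; 3->4 ok
  pos 11: y in {1,3}, choose 1; 4->1 ok
  pos 12: y in {1,3}, choose 3; 1->3 ok
  pos 13: y in {1,3}, choose 3; 3->3 ok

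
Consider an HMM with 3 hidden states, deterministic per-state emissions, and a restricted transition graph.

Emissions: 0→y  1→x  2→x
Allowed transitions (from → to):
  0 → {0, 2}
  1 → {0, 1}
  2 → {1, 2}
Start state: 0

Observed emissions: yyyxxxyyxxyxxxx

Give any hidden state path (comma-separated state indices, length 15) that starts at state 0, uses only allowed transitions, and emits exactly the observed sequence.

0,0,0,2,1,1,0,0,2,1,0,2,2,2,1

  [0] y  {0}  => 0  start
  [1] y  {0}  => 0  0->0 ok
  [2] y  {0}  => 0  0->0 ok
  [3] x  {1,2}  => 2  0->2 ok
  [4] x  {1,2}  => 1  2->1 ok
  [5] x  {1,2}  => 1  1->1 ok
  [6] y  {0}  => 0  1->0 ok
  [7] y  {0}  => 0  0->0 ok
  [8] x  {1,2}  => 2  0->2 ok
  [9] x  {1,2}  => 1  2->1 ok
  [10] y  {0}  => 0  1->0 ok
  [11] x  {1,2}  => 2  0->2 ok
  [12] x  {1,2}  => 2  2->2 ok
  [13] x  {1,2}  => 2  2->2 ok
  [14] x  {1,2}  => 1  2->1 ok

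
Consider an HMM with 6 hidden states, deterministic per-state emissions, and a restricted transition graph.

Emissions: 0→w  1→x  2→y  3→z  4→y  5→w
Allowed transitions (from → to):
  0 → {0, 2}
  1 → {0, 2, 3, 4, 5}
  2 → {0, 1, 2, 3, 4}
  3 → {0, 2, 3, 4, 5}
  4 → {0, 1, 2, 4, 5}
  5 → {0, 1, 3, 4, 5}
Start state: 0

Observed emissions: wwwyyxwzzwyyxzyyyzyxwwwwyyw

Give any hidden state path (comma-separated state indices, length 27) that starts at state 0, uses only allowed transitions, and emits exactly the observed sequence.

  pos 0: w in {0,5}, choose 0; start
  pos 1: w in {0,5}, choose 0; 0->0 ok
  pos 2: w in {0,5}, choose 0; 0->0 ok
  pos 3: y in {2,4}, choose 2; 0->2 ok
  pos 4: y in {2,4}, choose 2; 2->2 ok
  pos 5: x in {1}, choose 1; 2->1 ok
  pos 6: w in {0,5}, choose 5; 1->5 ok
  pos 7: z in {3}, choose 3; 5->3 ok
  pos 8: z in {3}, choose 3; 3->3 ok
  pos 9: w in {0,5}, choose 0; 3->0 ok
  pos 10: y in {2,4}, choose 2; 0->2 ok
  pos 11: y in {2,4}, choose 2; 2->2 ok
  pos 12: x in {1}, choose 1; 2->1 ok
  pos 13: z in {3}, choose 3; 1->3 ok
  pos 14: y in {2,4}, choose 4; 3->4 ok
  pos 15: y in {2,4}, choose 4; 4->4 ok
  pos 16: y in {2,4}, choose 2; 4->2 ok
  pos 17: z in {3}, choose 3; 2->3 ok
  pos 18: y in {2,4}, choose 2; 3->2 ok
  pos 19: x in {1}, choose 1; 2->1 ok
  pos 20: w in {0,5}, choose 0; 1->0 ok
  pos 21: w in {0,5}, choose 0; 0->0 ok
  pos 22: w in {0,5}, choose 0; 0->0 ok
  pos 23: w in {0,5}, choose 0; 0->0 ok
  pos 24: y in {2,4}, choose 2; 0->2 ok
  pos 25: y in {2,4}, choose 4; 2->4 ok
  pos 26: w in {0,5}, choose 0; 4->0 ok

0,0,0,2,2,1,5,3,3,0,2,2,1,3,4,4,2,3,2,1,0,0,0,0,2,4,0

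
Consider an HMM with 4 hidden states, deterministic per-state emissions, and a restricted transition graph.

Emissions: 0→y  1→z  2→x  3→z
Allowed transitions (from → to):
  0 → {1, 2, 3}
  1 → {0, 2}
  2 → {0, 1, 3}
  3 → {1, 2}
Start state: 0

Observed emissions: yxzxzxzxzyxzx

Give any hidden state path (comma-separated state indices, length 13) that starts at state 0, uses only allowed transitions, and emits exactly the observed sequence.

0,2,3,2,1,2,1,2,1,0,2,1,2

  0: obs=y cand={0} pick 0 [start]
  1: obs=x cand={2} pick 2 [0->2 ok]
  2: obs=z cand={1,3} pick 3 [2->3 ok]
  3: obs=x cand={2} pick 2 [3->2 ok]
  4: obs=z cand={1,3} pick 1 [2->1 ok]
  5: obs=x cand={2} pick 2 [1->2 ok]
  6: obs=z cand={1,3} pick 1 [2->1 ok]
  7: obs=x cand={2} pick 2 [1->2 ok]
  8: obs=z cand={1,3} pick 1 [2->1 ok]
  9: obs=y cand={0} pick 0 [1->0 ok]
  10: obs=x cand={2} pick 2 [0->2 ok]
  11: obs=z cand={1,3} pick 1 [2->1 ok]
  12: obs=x cand={2} pick 2 [1->2 ok]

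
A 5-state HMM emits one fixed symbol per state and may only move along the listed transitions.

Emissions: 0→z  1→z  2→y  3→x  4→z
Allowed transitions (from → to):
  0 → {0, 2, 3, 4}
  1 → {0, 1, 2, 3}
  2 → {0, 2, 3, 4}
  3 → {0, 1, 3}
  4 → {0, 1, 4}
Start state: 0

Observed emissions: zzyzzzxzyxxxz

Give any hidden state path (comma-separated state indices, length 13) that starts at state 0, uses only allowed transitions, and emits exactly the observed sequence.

0,0,2,4,1,1,3,1,2,3,3,3,1

  0: obs=z cand={0,1,4} pick 0 [start]
  1: obs=z cand={0,1,4} pick 0 [0->0 ok]
  2: obs=y cand={2} pick 2 [0->2 ok]
  3: obs=z cand={0,1,4} pick 4 [2->4 ok]
  4: obs=z cand={0,1,4} pick 1 [4->1 ok]
  5: obs=z cand={0,1,4} pick 1 [1->1 ok]
  6: obs=x cand={3} pick 3 [1->3 ok]
  7: obs=z cand={0,1,4} pick 1 [3->1 ok]
  8: obs=y cand={2} pick 2 [1->2 ok]
  9: obs=x cand={3} pick 3 [2->3 ok]
  10: obs=x cand={3} pick 3 [3->3 ok]
  11: obs=x cand={3} pick 3 [3->3 ok]
  12: obs=z cand={0,1,4} pick 1 [3->1 ok]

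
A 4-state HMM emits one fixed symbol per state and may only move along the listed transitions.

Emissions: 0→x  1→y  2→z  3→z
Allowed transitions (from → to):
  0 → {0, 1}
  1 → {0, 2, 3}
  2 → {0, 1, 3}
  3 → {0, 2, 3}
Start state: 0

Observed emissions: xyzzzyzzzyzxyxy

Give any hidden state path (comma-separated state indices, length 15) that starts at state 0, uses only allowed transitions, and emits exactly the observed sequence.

  0: obs=x cand={0} pick 0 [start]
  1: obs=y cand={1} pick 1 [0->1 ok]
  2: obs=z cand={2,3} pick 2 [1->2 ok]
  3: obs=z cand={2,3} pick 3 [2->3 ok]
  4: obs=z cand={2,3} pick 2 [3->2 ok]
  5: obs=y cand={1} pick 1 [2->1 ok]
  6: obs=z cand={2,3} pick 3 [1->3 ok]
  7: obs=z cand={2,3} pick 3 [3->3 ok]
  8: obs=z cand={2,3} pick 2 [3->2 ok]
  9: obs=y cand={1} pick 1 [2->1 ok]
  10: obs=z cand={2,3} pick 2 [1->2 ok]
  11: obs=x cand={0} pick 0 [2->0 ok]
  12: obs=y cand={1} pick 1 [0->1 ok]
  13: obs=x cand={0} pick 0 [1->0 ok]
  14: obs=y cand={1} pick 1 [0->1 ok]

0,1,2,3,2,1,3,3,2,1,2,0,1,0,1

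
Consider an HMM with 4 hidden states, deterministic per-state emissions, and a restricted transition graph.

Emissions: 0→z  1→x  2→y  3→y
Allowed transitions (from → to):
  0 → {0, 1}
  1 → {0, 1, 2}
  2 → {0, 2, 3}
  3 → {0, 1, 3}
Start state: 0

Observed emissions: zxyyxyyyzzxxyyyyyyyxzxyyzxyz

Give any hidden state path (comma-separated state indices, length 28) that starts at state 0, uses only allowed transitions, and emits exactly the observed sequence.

0,1,2,3,1,2,2,3,0,0,1,1,2,2,2,2,2,2,3,1,0,1,2,3,0,1,2,0

  0: obs=z cand={0} pick 0 [start]
  1: obs=x cand={1} pick 1 [0->1 ok]
  2: obs=y cand={2,3} pick 2 [1->2 ok]
  3: obs=y cand={2,3} pick 3 [2->3 ok]
  4: obs=x cand={1} pick 1 [3->1 ok]
  5: obs=y cand={2,3} pick 2 [1->2 ok]
  6: obs=y cand={2,3} pick 2 [2->2 ok]
  7: obs=y cand={2,3} pick 3 [2->3 ok]
  8: obs=z cand={0} pick 0 [3->0 ok]
  9: obs=z cand={0} pick 0 [0->0 ok]
  10: obs=x cand={1} pick 1 [0->1 ok]
  11: obs=x cand={1} pick 1 [1->1 ok]
  12: obs=y cand={2,3} pick 2 [1->2 ok]
  13: obs=y cand={2,3} pick 2 [2->2 ok]
  14: obs=y cand={2,3} pick 2 [2->2 ok]
  15: obs=y cand={2,3} pick 2 [2->2 ok]
  16: obs=y cand={2,3} pick 2 [2->2 ok]
  17: obs=y cand={2,3} pick 2 [2->2 ok]
  18: obs=y cand={2,3} pick 3 [2->3 ok]
  19: obs=x cand={1} pick 1 [3->1 ok]
  20: obs=z cand={0} pick 0 [1->0 ok]
  21: obs=x cand={1} pick 1 [0->1 ok]
  22: obs=y cand={2,3} pick 2 [1->2 ok]
  23: obs=y cand={2,3} pick 3 [2->3 ok]
  24: obs=z cand={0} pick 0 [3->0 ok]
  25: obs=x cand={1} pick 1 [0->1 ok]
  26: obs=y cand={2,3} pick 2 [1->2 ok]
  27: obs=z cand={0} pick 0 [2->0 ok]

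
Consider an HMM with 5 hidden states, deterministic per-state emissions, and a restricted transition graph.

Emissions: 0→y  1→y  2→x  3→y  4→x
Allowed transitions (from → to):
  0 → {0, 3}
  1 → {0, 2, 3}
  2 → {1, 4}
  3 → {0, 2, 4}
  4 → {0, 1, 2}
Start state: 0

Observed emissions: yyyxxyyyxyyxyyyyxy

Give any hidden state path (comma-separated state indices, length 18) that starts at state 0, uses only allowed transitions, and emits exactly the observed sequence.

0,0,3,4,2,1,0,3,4,0,3,4,0,0,0,3,2,1

  [0] y  {0,1,3}  => 0  start
  [1] y  {0,1,3}  => 0  0->0 ok
  [2] y  {0,1,3}  => 3  0->3 ok
  [3] x  {2,4}  => 4  3->4 ok
  [4] x  {2,4}  => 2  4->2 ok
  [5] y  {0,1,3}  => 1  2->1 ok
  [6] y  {0,1,3}  => 0  1->0 ok
  [7] y  {0,1,3}  => 3  0->3 ok
  [8] x  {2,4}  => 4  3->4 ok
  [9] y  {0,1,3}  => 0  4->0 ok
  [10] y  {0,1,3}  => 3  0->3 ok
  [11] x  {2,4}  => 4  3->4 ok
  [12] y  {0,1,3}  => 0  4->0 ok
  [13] y  {0,1,3}  => 0  0->0 ok
  [14] y  {0,1,3}  => 0  0->0 ok
  [15] y  {0,1,3}  => 3  0->3 ok
  [16] x  {2,4}  => 2  3->2 ok
  [17] y  {0,1,3}  => 1  2->1 ok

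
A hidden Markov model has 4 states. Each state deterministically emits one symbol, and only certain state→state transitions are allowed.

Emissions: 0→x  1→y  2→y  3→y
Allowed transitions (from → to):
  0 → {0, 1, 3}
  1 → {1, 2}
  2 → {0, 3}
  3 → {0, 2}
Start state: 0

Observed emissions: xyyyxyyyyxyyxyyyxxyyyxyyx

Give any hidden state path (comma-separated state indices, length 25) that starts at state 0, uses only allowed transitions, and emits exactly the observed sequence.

0,1,2,3,0,3,2,3,2,0,3,2,0,3,2,3,0,0,1,2,3,0,3,2,0

  pos 0: x in {0}, choose 0; start
  pos 1: y in {1,2,3}, choose 1; 0->1 ok
  pos 2: y in {1,2,3}, choose 2; 1->2 ok
  pos 3: y in {1,2,3}, choose 3; 2->3 ok
  pos 4: x in {0}, choose 0; 3->0 ok
  pos 5: y in {1,2,3}, choose 3; 0->3 ok
  pos 6: y in {1,2,3}, choose 2; 3->2 ok
  pos 7: y in {1,2,3}, choose 3; 2->3 ok
  pos 8: y in {1,2,3}, choose 2; 3->2 ok
  pos 9: x in {0}, choose 0; 2->0 ok
  pos 10: y in {1,2,3}, choose 3; 0->3 ok
  pos 11: y in {1,2,3}, choose 2; 3->2 ok
  pos 12: x in {0}, choose 0; 2->0 ok
  pos 13: y in {1,2,3}, choose 3; 0->3 ok
  pos 14: y in {1,2,3}, choose 2; 3->2 ok
  pos 15: y in {1,2,3}, choose 3; 2->3 ok
  pos 16: x in {0}, choose 0; 3->0 ok
  pos 17: x in {0}, choose 0; 0->0 ok
  pos 18: y in {1,2,3}, choose 1; 0->1 ok
  pos 19: y in {1,2,3}, choose 2; 1->2 ok
  pos 20: y in {1,2,3}, choose 3; 2->3 ok
  pos 21: x in {0}, choose 0; 3->0 ok
  pos 22: y in {1,2,3}, choose 3; 0->3 ok
  pos 23: y in {1,2,3}, choose 2; 3->2 ok
  pos 24: x in {0}, choose 0; 2->0 ok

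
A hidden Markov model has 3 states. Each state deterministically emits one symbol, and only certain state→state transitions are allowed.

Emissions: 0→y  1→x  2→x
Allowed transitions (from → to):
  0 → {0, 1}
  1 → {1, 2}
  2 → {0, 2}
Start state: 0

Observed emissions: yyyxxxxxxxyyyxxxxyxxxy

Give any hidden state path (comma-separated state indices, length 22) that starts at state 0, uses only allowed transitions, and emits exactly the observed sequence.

  [0] y  {0}  => 0  start
  [1] y  {0}  => 0  0->0 ok
  [2] y  {0}  => 0  0->0 ok
  [3] x  {1,2}  => 1  0->1 ok
  [4] x  {1,2}  => 1  1->1 ok
  [5] x  {1,2}  => 1  1->1 ok
  [6] x  {1,2}  => 1  1->1 ok
  [7] x  {1,2}  => 1  1->1 ok
  [8] x  {1,2}  => 1  1->1 ok
  [9] x  {1,2}  => 2  1->2 ok
  [10] y  {0}  => 0  2->0 ok
  [11] y  {0}  => 0  0->0 ok
  [12] y  {0}  => 0  0->0 ok
  [13] x  {1,2}  => 1  0->1 ok
  [14] x  {1,2}  => 2  1->2 ok
  [15] x  {1,2}  => 2  2->2 ok
  [16] x  {1,2}  => 2  2->2 ok
  [17] y  {0}  => 0  2->0 ok
  [18] x  {1,2}  => 1  0->1 ok
  [19] x  {1,2}  => 2  1->2 ok
  [20] x  {1,2}  => 2  2->2 ok
  [21] y  {0}  => 0  2->0 ok

0,0,0,1,1,1,1,1,1,2,0,0,0,1,2,2,2,0,1,2,2,0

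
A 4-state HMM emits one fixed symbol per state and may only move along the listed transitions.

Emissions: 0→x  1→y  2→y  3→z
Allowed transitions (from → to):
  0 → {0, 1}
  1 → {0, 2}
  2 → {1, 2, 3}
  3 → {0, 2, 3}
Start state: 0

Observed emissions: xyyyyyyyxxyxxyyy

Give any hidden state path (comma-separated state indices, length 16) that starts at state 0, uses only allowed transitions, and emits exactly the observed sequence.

  t0 'x' -> {0}, take 0 (start)
  t1 'y' -> {1,2}, take 1 (0->1 ok)
  t2 'y' -> {1,2}, take 2 (1->2 ok)
  t3 'y' -> {1,2}, take 2 (2->2 ok)
  t4 'y' -> {1,2}, take 2 (2->2 ok)
  t5 'y' -> {1,2}, take 1 (2->1 ok)
  t6 'y' -> {1,2}, take 2 (1->2 ok)
  t7 'y' -> {1,2}, take 1 (2->1 ok)
  t8 'x' -> {0}, take 0 (1->0 ok)
  t9 'x' -> {0}, take 0 (0->0 ok)
  t10 'y' -> {1,2}, take 1 (0->1 ok)
  t11 'x' -> {0}, take 0 (1->0 ok)
  t12 'x' -> {0}, take 0 (0->0 ok)
  t13 'y' -> {1,2}, take 1 (0->1 ok)
  t14 'y' -> {1,2}, take 2 (1->2 ok)
  t15 'y' -> {1,2}, take 2 (2->2 ok)

0,1,2,2,2,1,2,1,0,0,1,0,0,1,2,2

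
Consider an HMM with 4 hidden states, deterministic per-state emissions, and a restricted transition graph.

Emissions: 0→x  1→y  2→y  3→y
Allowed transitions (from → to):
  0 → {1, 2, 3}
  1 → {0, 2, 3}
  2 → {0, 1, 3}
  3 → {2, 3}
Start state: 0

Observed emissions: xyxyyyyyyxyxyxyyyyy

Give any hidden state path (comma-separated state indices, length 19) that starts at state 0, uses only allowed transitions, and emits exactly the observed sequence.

  pos 0: x in {0}, choose 0; start
  pos 1: y in {1,2,3}, choose 1; 0->1 ok
  pos 2: x in {0}, choose 0; 1->0 ok
  pos 3: y in {1,2,3}, choose 3; 0->3 ok
  pos 4: y in {1,2,3}, choose 3; 3->3 ok
  pos 5: y in {1,2,3}, choose 3; 3->3 ok
  pos 6: y in {1,2,3}, choose 3; 3->3 ok
  pos 7: y in {1,2,3}, choose 3; 3->3 ok
  pos 8: y in {1,2,3}, choose 2; 3->2 ok
  pos 9: x in {0}, choose 0; 2->0 ok
  pos 10: y in {1,2,3}, choose 2; 0->2 ok
  pos 11: x in {0}, choose 0; 2->0 ok
  pos 12: y in {1,2,3}, choose 2; 0->2 ok
  pos 13: x in {0}, choose 0; 2->0 ok
  pos 14: y in {1,2,3}, choose 3; 0->3 ok
  pos 15: y in {1,2,3}, choose 3; 3->3 ok
  pos 16: y in {1,2,3}, choose 2; 3->2 ok
  pos 17: y in {1,2,3}, choose 1; 2->1 ok
  pos 18: y in {1,2,3}, choose 3; 1->3 ok

0,1,0,3,3,3,3,3,2,0,2,0,2,0,3,3,2,1,3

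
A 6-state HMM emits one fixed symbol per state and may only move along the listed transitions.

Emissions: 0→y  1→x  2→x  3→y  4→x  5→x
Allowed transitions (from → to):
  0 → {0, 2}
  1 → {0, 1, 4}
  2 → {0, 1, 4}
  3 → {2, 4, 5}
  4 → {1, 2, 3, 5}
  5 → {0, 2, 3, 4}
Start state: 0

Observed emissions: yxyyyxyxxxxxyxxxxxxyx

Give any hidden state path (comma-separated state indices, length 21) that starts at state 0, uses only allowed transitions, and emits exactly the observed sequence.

0,2,0,0,0,2,0,2,4,2,4,5,0,2,4,1,1,4,5,3,4

  0: obs=y cand={0,3} pick 0 [start]
  1: obs=x cand={1,2,4,5} pick 2 [0->2 ok]
  2: obs=y cand={0,3} pick 0 [2->0 ok]
  3: obs=y cand={0,3} pick 0 [0->0 ok]
  4: obs=y cand={0,3} pick 0 [0->0 ok]
  5: obs=x cand={1,2,4,5} pick 2 [0->2 ok]
  6: obs=y cand={0,3} pick 0 [2->0 ok]
  7: obs=x cand={1,2,4,5} pick 2 [0->2 ok]
  8: obs=x cand={1,2,4,5} pick 4 [2->4 ok]
  9: obs=x cand={1,2,4,5} pick 2 [4->2 ok]
  10: obs=x cand={1,2,4,5} pick 4 [2->4 ok]
  11: obs=x cand={1,2,4,5} pick 5 [4->5 ok]
  12: obs=y cand={0,3} pick 0 [5->0 ok]
  13: obs=x cand={1,2,4,5} pick 2 [0->2 ok]
  14: obs=x cand={1,2,4,5} pick 4 [2->4 ok]
  15: obs=x cand={1,2,4,5} pick 1 [4->1 ok]
  16: obs=x cand={1,2,4,5} pick 1 [1->1 ok]
  17: obs=x cand={1,2,4,5} pick 4 [1->4 ok]
  18: obs=x cand={1,2,4,5} pick 5 [4->5 ok]
  19: obs=y cand={0,3} pick 3 [5->3 ok]
  20: obs=x cand={1,2,4,5} pick 4 [3->4 ok]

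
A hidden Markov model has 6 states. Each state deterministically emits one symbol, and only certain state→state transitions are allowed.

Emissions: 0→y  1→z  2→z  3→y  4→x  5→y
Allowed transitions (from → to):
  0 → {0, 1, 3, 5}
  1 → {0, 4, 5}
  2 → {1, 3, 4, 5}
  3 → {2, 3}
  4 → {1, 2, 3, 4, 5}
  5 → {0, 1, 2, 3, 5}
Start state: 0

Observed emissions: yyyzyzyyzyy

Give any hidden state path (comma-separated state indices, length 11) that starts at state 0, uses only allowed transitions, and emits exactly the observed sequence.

0,0,5,2,5,1,0,3,2,5,0

  0: obs=y cand={0,3,5} pick 0 [start]
  1: obs=y cand={0,3,5} pick 0 [0->0 ok]
  2: obs=y cand={0,3,5} pick 5 [0->5 ok]
  3: obs=z cand={1,2} pick 2 [5->2 ok]
  4: obs=y cand={0,3,5} pick 5 [2->5 ok]
  5: obs=z cand={1,2} pick 1 [5->1 ok]
  6: obs=y cand={0,3,5} pick 0 [1->0 ok]
  7: obs=y cand={0,3,5} pick 3 [0->3 ok]
  8: obs=z cand={1,2} pick 2 [3->2 ok]
  9: obs=y cand={0,3,5} pick 5 [2->5 ok]
  10: obs=y cand={0,3,5} pick 0 [5->0 ok]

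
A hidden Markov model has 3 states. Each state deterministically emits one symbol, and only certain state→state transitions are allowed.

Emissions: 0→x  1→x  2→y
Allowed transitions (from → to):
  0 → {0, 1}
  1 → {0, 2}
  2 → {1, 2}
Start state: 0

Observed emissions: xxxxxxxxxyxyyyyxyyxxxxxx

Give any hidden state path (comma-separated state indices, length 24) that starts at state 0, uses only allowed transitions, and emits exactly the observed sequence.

  0: obs=x cand={0,1} pick 0 [start]
  1: obs=x cand={0,1} pick 1 [0->1 ok]
  2: obs=x cand={0,1} pick 0 [1->0 ok]
  3: obs=x cand={0,1} pick 1 [0->1 ok]
  4: obs=x cand={0,1} pick 0 [1->0 ok]
  5: obs=x cand={0,1} pick 0 [0->0 ok]
  6: obs=x cand={0,1} pick 1 [0->1 ok]
  7: obs=x cand={0,1} pick 0 [1->0 ok]
  8: obs=x cand={0,1} pick 1 [0->1 ok]
  9: obs=y cand={2} pick 2 [1->2 ok]
  10: obs=x cand={0,1} pick 1 [2->1 ok]
  11: obs=y cand={2} pick 2 [1->2 ok]
  12: obs=y cand={2} pick 2 [2->2 ok]
  13: obs=y cand={2} pick 2 [2->2 ok]
  14: obs=y cand={2} pick 2 [2->2 ok]
  15: obs=x cand={0,1} pick 1 [2->1 ok]
  16: obs=y cand={2} pick 2 [1->2 ok]
  17: obs=y cand={2} pick 2 [2->2 ok]
  18: obs=x cand={0,1} pick 1 [2->1 ok]
  19: obs=x cand={0,1} pick 0 [1->0 ok]
  20: obs=x cand={0,1} pick 0 [0->0 ok]
  21: obs=x cand={0,1} pick 0 [0->0 ok]
  22: obs=x cand={0,1} pick 0 [0->0 ok]
  23: obs=x cand={0,1} pick 0 [0->0 ok]

0,1,0,1,0,0,1,0,1,2,1,2,2,2,2,1,2,2,1,0,0,0,0,0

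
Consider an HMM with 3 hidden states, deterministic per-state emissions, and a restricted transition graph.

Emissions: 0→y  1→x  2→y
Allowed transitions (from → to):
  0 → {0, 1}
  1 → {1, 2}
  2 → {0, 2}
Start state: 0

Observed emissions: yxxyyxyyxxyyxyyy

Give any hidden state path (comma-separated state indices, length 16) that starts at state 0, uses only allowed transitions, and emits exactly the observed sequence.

  t0 'y' -> {0,2}, take 0 (start)
  t1 'x' -> {1}, take 1 (0->1 ok)
  t2 'x' -> {1}, take 1 (1->1 ok)
  t3 'y' -> {0,2}, take 2 (1->2 ok)
  t4 'y' -> {0,2}, take 0 (2->0 ok)
  t5 'x' -> {1}, take 1 (0->1 ok)
  t6 'y' -> {0,2}, take 2 (1->2 ok)
  t7 'y' -> {0,2}, take 0 (2->0 ok)
  t8 'x' -> {1}, take 1 (0->1 ok)
  t9 'x' -> {1}, take 1 (1->1 ok)
  t10 'y' -> {0,2}, take 2 (1->2 ok)
  t11 'y' -> {0,2}, take 0 (2->0 ok)
  t12 'x' -> {1}, take 1 (0->1 ok)
  t13 'y' -> {0,2}, take 2 (1->2 ok)
  t14 'y' -> {0,2}, take 2 (2->2 ok)
  t15 'y' -> {0,2}, take 2 (2->2 ok)

0,1,1,2,0,1,2,0,1,1,2,0,1,2,2,2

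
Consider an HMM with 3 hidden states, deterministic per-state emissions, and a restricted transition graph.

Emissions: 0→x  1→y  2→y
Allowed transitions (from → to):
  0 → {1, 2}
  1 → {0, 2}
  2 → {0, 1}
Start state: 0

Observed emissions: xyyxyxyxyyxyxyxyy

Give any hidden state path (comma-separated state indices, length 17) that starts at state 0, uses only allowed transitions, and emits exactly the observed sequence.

0,1,2,0,1,0,1,0,1,2,0,2,0,2,0,1,2

  [0] x  {0}  => 0  start
  [1] y  {1,2}  => 1  0->1 ok
  [2] y  {1,2}  => 2  1->2 ok
  [3] x  {0}  => 0  2->0 ok
  [4] y  {1,2}  => 1  0->1 ok
  [5] x  {0}  => 0  1->0 ok
  [6] y  {1,2}  => 1  0->1 ok
  [7] x  {0}  => 0  1->0 ok
  [8] y  {1,2}  => 1  0->1 ok
  [9] y  {1,2}  => 2  1->2 ok
  [10] x  {0}  => 0  2->0 ok
  [11] y  {1,2}  => 2  0->2 ok
  [12] x  {0}  => 0  2->0 ok
  [13] y  {1,2}  => 2  0->2 ok
  [14] x  {0}  => 0  2->0 ok
  [15] y  {1,2}  => 1  0->1 ok
  [16] y  {1,2}  => 2  1->2 ok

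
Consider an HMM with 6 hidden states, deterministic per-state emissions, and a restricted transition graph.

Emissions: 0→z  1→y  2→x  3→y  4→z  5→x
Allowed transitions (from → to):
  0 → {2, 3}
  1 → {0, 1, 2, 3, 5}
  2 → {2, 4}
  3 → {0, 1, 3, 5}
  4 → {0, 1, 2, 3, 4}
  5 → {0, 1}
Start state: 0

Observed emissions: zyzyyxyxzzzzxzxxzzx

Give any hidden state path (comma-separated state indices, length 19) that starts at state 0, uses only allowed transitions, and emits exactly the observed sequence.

0,3,0,3,3,5,1,2,4,4,4,0,2,4,2,2,4,4,2

  pos 0: z in {0,4}, choose 0; start
  pos 1: y in {1,3}, choose 3; 0->3 ok
  pos 2: z in {0,4}, choose 0; 3->0 ok
  pos 3: y in {1,3}, choose 3; 0->3 ok
  pos 4: y in {1,3}, choose 3; 3->3 ok
  pos 5: x in {2,5}, choose 5; 3->5 ok
  pos 6: y in {1,3}, choose 1; 5->1 ok
  pos 7: x in {2,5}, choose 2; 1->2 ok
  pos 8: z in {0,4}, choose 4; 2->4 ok
  pos 9: z in {0,4}, choose 4; 4->4 ok
  pos 10: z in {0,4}, choose 4; 4->4 ok
  pos 11: z in {0,4}, choose 0; 4->0 ok
  pos 12: x in {2,5}, choose 2; 0->2 ok
  pos 13: z in {0,4}, choose 4; 2->4 ok
  pos 14: x in {2,5}, choose 2; 4->2 ok
  pos 15: x in {2,5}, choose 2; 2->2 ok
  pos 16: z in {0,4}, choose 4; 2->4 ok
  pos 17: z in {0,4}, choose 4; 4->4 ok
  pos 18: x in {2,5}, choose 2; 4->2 ok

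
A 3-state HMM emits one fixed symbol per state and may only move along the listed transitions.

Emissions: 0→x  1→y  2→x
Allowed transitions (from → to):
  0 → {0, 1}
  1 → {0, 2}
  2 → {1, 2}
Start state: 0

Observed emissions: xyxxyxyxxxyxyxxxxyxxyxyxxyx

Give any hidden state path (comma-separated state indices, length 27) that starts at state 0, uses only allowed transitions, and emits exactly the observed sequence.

  0: obs=x cand={0,2} pick 0 [start]
  1: obs=y cand={1} pick 1 [0->1 ok]
  2: obs=x cand={0,2} pick 2 [1->2 ok]
  3: obs=x cand={0,2} pick 2 [2->2 ok]
  4: obs=y cand={1} pick 1 [2->1 ok]
  5: obs=x cand={0,2} pick 2 [1->2 ok]
  6: obs=y cand={1} pick 1 [2->1 ok]
  7: obs=x cand={0,2} pick 0 [1->0 ok]
  8: obs=x cand={0,2} pick 0 [0->0 ok]
  9: obs=x cand={0,2} pick 0 [0->0 ok]
  10: obs=y cand={1} pick 1 [0->1 ok]
  11: obs=x cand={0,2} pick 2 [1->2 ok]
  12: obs=y cand={1} pick 1 [2->1 ok]
  13: obs=x cand={0,2} pick 2 [1->2 ok]
  14: obs=x cand={0,2} pick 2 [2->2 ok]
  15: obs=x cand={0,2} pick 2 [2->2 ok]
  16: obs=x cand={0,2} pick 2 [2->2 ok]
  17: obs=y cand={1} pick 1 [2->1 ok]
  18: obs=x cand={0,2} pick 2 [1->2 ok]
  19: obs=x cand={0,2} pick 2 [2->2 ok]
  20: obs=y cand={1} pick 1 [2->1 ok]
  21: obs=x cand={0,2} pick 0 [1->0 ok]
  22: obs=y cand={1} pick 1 [0->1 ok]
  23: obs=x cand={0,2} pick 2 [1->2 ok]
  24: obs=x cand={0,2} pick 2 [2->2 ok]
  25: obs=y cand={1} pick 1 [2->1 ok]
  26: obs=x cand={0,2} pick 0 [1->0 ok]

0,1,2,2,1,2,1,0,0,0,1,2,1,2,2,2,2,1,2,2,1,0,1,2,2,1,0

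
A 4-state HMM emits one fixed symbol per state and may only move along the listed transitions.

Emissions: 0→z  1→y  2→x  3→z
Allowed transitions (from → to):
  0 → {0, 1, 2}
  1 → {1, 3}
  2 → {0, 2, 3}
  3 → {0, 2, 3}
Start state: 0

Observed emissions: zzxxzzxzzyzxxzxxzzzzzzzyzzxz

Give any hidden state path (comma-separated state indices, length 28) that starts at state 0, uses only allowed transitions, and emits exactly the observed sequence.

0,0,2,2,3,3,2,0,0,1,3,2,2,3,2,2,3,3,3,0,0,0,0,1,3,3,2,3

  t0 'z' -> {0,3}, take 0 (start)
  t1 'z' -> {0,3}, take 0 (0->0 ok)
  t2 'x' -> {2}, take 2 (0->2 ok)
  t3 'x' -> {2}, take 2 (2->2 ok)
  t4 'z' -> {0,3}, take 3 (2->3 ok)
  t5 'z' -> {0,3}, take 3 (3->3 ok)
  t6 'x' -> {2}, take 2 (3->2 ok)
  t7 'z' -> {0,3}, take 0 (2->0 ok)
  t8 'z' -> {0,3}, take 0 (0->0 ok)
  t9 'y' -> {1}, take 1 (0->1 ok)
  t10 'z' -> {0,3}, take 3 (1->3 ok)
  t11 'x' -> {2}, take 2 (3->2 ok)
  t12 'x' -> {2}, take 2 (2->2 ok)
  t13 'z' -> {0,3}, take 3 (2->3 ok)
  t14 'x' -> {2}, take 2 (3->2 ok)
  t15 'x' -> {2}, take 2 (2->2 ok)
  t16 'z' -> {0,3}, take 3 (2->3 ok)
  t17 'z' -> {0,3}, take 3 (3->3 ok)
  t18 'z' -> {0,3}, take 3 (3->3 ok)
  t19 'z' -> {0,3}, take 0 (3->0 ok)
  t20 'z' -> {0,3}, take 0 (0->0 ok)
  t21 'z' -> {0,3}, take 0 (0->0 ok)
  t22 'z' -> {0,3}, take 0 (0->0 ok)
  t23 'y' -> {1}, take 1 (0->1 ok)
  t24 'z' -> {0,3}, take 3 (1->3 ok)
  t25 'z' -> {0,3}, take 3 (3->3 ok)
  t26 'x' -> {2}, take 2 (3->2 ok)
  t27 'z' -> {0,3}, take 3 (2->3 ok)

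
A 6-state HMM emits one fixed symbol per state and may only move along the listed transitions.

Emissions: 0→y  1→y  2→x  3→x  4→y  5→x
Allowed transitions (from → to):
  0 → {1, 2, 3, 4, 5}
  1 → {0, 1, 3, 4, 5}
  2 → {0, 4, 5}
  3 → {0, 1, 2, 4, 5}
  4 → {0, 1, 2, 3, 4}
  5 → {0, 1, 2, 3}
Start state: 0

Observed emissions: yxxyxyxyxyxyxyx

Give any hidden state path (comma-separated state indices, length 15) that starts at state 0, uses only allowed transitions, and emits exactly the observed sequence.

  t0 'y' -> {0,1,4}, take 0 (start)
  t1 'x' -> {2,3,5}, take 5 (0->5 ok)
  t2 'x' -> {2,3,5}, take 2 (5->2 ok)
  t3 'y' -> {0,1,4}, take 4 (2->4 ok)
  t4 'x' -> {2,3,5}, take 3 (4->3 ok)
  t5 'y' -> {0,1,4}, take 4 (3->4 ok)
  t6 'x' -> {2,3,5}, take 2 (4->2 ok)
  t7 'y' -> {0,1,4}, take 0 (2->0 ok)
  t8 'x' -> {2,3,5}, take 2 (0->2 ok)
  t9 'y' -> {0,1,4}, take 4 (2->4 ok)
  t10 'x' -> {2,3,5}, take 2 (4->2 ok)
  t11 'y' -> {0,1,4}, take 4 (2->4 ok)
  t12 'x' -> {2,3,5}, take 2 (4->2 ok)
  t13 'y' -> {0,1,4}, take 0 (2->0 ok)
  t14 'x' -> {2,3,5}, take 3 (0->3 ok)

0,5,2,4,3,4,2,0,2,4,2,4,2,0,3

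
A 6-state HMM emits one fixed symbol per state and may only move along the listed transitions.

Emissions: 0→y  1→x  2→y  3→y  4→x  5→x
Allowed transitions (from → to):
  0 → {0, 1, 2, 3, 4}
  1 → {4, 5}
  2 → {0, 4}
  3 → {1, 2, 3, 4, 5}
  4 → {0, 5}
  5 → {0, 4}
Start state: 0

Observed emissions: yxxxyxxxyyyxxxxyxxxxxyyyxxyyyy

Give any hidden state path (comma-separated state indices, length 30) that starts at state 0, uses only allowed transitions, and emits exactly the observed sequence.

0,1,4,5,0,4,5,4,0,2,0,1,4,5,4,0,1,5,4,5,4,0,2,0,4,5,0,0,3,2

  t0 'y' -> {0,2,3}, take 0 (start)
  t1 'x' -> {1,4,5}, take 1 (0->1 ok)
  t2 'x' -> {1,4,5}, take 4 (1->4 ok)
  t3 'x' -> {1,4,5}, take 5 (4->5 ok)
  t4 'y' -> {0,2,3}, take 0 (5->0 ok)
  t5 'x' -> {1,4,5}, take 4 (0->4 ok)
  t6 'x' -> {1,4,5}, take 5 (4->5 ok)
  t7 'x' -> {1,4,5}, take 4 (5->4 ok)
  t8 'y' -> {0,2,3}, take 0 (4->0 ok)
  t9 'y' -> {0,2,3}, take 2 (0->2 ok)
  t10 'y' -> {0,2,3}, take 0 (2->0 ok)
  t11 'x' -> {1,4,5}, take 1 (0->1 ok)
  t12 'x' -> {1,4,5}, take 4 (1->4 ok)
  t13 'x' -> {1,4,5}, take 5 (4->5 ok)
  t14 'x' -> {1,4,5}, take 4 (5->4 ok)
  t15 'y' -> {0,2,3}, take 0 (4->0 ok)
  t16 'x' -> {1,4,5}, take 1 (0->1 ok)
  t17 'x' -> {1,4,5}, take 5 (1->5 ok)
  t18 'x' -> {1,4,5}, take 4 (5->4 ok)
  t19 'x' -> {1,4,5}, take 5 (4->5 ok)
  t20 'x' -> {1,4,5}, take 4 (5->4 ok)
  t21 'y' -> {0,2,3}, take 0 (4->0 ok)
  t22 'y' -> {0,2,3}, take 2 (0->2 ok)
  t23 'y' -> {0,2,3}, take 0 (2->0 ok)
  t24 'x' -> {1,4,5}, take 4 (0->4 ok)
  t25 'x' -> {1,4,5}, take 5 (4->5 ok)
  t26 'y' -> {0,2,3}, take 0 (5->0 ok)
  t27 'y' -> {0,2,3}, take 0 (0->0 ok)
  t28 'y' -> {0,2,3}, take 3 (0->3 ok)
  t29 'y' -> {0,2,3}, take 2 (3->2 ok)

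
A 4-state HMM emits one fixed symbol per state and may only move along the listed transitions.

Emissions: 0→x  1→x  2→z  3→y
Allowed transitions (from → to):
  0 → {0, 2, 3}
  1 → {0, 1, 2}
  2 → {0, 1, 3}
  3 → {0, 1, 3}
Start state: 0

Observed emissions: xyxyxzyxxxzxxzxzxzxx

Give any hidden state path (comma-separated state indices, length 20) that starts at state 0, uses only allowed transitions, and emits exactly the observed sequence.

  0: obs=x cand={0,1} pick 0 [start]
  1: obs=y cand={3} pick 3 [0->3 ok]
  2: obs=x cand={0,1} pick 0 [3->0 ok]
  3: obs=y cand={3} pick 3 [0->3 ok]
  4: obs=x cand={0,1} pick 1 [3->1 ok]
  5: obs=z cand={2} pick 2 [1->2 ok]
  6: obs=y cand={3} pick 3 [2->3 ok]
  7: obs=x cand={0,1} pick 1 [3->1 ok]
  8: obs=x cand={0,1} pick 0 [1->0 ok]
  9: obs=x cand={0,1} pick 0 [0->0 ok]
  10: obs=z cand={2} pick 2 [0->2 ok]
  11: obs=x cand={0,1} pick 0 [2->0 ok]
  12: obs=x cand={0,1} pick 0 [0->0 ok]
  13: obs=z cand={2} pick 2 [0->2 ok]
  14: obs=x cand={0,1} pick 0 [2->0 ok]
  15: obs=z cand={2} pick 2 [0->2 ok]
  16: obs=x cand={0,1} pick 1 [2->1 ok]
  17: obs=z cand={2} pick 2 [1->2 ok]
  18: obs=x cand={0,1} pick 1 [2->1 ok]
  19: obs=x cand={0,1} pick 0 [1->0 ok]

0,3,0,3,1,2,3,1,0,0,2,0,0,2,0,2,1,2,1,0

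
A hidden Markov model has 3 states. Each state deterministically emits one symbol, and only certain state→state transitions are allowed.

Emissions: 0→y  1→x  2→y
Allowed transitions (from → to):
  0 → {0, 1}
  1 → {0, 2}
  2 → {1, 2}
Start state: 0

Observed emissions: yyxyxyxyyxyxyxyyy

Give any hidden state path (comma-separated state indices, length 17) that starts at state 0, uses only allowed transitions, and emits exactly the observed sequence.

0,0,1,0,1,2,1,0,0,1,2,1,2,1,2,2,2

  [0] y  {0,2}  => 0  start
  [1] y  {0,2}  => 0  0->0 ok
  [2] x  {1}  => 1  0->1 ok
  [3] y  {0,2}  => 0  1->0 ok
  [4] x  {1}  => 1  0->1 ok
  [5] y  {0,2}  => 2  1->2 ok
  [6] x  {1}  => 1  2->1 ok
  [7] y  {0,2}  => 0  1->0 ok
  [8] y  {0,2}  => 0  0->0 ok
  [9] x  {1}  => 1  0->1 ok
  [10] y  {0,2}  => 2  1->2 ok
  [11] x  {1}  => 1  2->1 ok
  [12] y  {0,2}  => 2  1->2 ok
  [13] x  {1}  => 1  2->1 ok
  [14] y  {0,2}  => 2  1->2 ok
  [15] y  {0,2}  => 2  2->2 ok
  [16] y  {0,2}  => 2  2->2 ok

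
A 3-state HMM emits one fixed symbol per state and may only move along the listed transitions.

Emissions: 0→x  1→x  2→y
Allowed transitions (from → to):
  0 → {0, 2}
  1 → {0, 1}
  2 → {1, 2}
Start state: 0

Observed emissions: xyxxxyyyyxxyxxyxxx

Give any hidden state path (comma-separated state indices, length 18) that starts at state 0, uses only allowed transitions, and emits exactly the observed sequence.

  t0 'x' -> {0,1}, take 0 (start)
  t1 'y' -> {2}, take 2 (0->2 ok)
  t2 'x' -> {0,1}, take 1 (2->1 ok)
  t3 'x' -> {0,1}, take 1 (1->1 ok)
  t4 'x' -> {0,1}, take 0 (1->0 ok)
  t5 'y' -> {2}, take 2 (0->2 ok)
  t6 'y' -> {2}, take 2 (2->2 ok)
  t7 'y' -> {2}, take 2 (2->2 ok)
  t8 'y' -> {2}, take 2 (2->2 ok)
  t9 'x' -> {0,1}, take 1 (2->1 ok)
  t10 'x' -> {0,1}, take 0 (1->0 ok)
  t11 'y' -> {2}, take 2 (0->2 ok)
  t12 'x' -> {0,1}, take 1 (2->1 ok)
  t13 'x' -> {0,1}, take 0 (1->0 ok)
  t14 'y' -> {2}, take 2 (0->2 ok)
  t15 'x' -> {0,1}, take 1 (2->1 ok)
  t16 'x' -> {0,1}, take 1 (1->1 ok)
  t17 'x' -> {0,1}, take 1 (1->1 ok)

0,2,1,1,0,2,2,2,2,1,0,2,1,0,2,1,1,1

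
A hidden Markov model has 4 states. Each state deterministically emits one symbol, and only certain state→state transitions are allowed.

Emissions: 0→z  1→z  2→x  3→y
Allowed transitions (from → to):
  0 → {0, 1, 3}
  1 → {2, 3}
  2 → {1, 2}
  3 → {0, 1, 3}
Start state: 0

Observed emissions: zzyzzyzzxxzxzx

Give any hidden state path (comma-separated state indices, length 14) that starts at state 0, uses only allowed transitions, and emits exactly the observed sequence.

0,0,3,0,1,3,0,1,2,2,1,2,1,2

  [0] z  {0,1}  => 0  start
  [1] z  {0,1}  => 0  0->0 ok
  [2] y  {3}  => 3  0->3 ok
  [3] z  {0,1}  => 0  3->0 ok
  [4] z  {0,1}  => 1  0->1 ok
  [5] y  {3}  => 3  1->3 ok
  [6] z  {0,1}  => 0  3->0 ok
  [7] z  {0,1}  => 1  0->1 ok
  [8] x  {2}  => 2  1->2 ok
  [9] x  {2}  => 2  2->2 ok
  [10] z  {0,1}  => 1  2->1 ok
  [11] x  {2}  => 2  1->2 ok
  [12] z  {0,1}  => 1  2->1 ok
  [13] x  {2}  => 2  1->2 ok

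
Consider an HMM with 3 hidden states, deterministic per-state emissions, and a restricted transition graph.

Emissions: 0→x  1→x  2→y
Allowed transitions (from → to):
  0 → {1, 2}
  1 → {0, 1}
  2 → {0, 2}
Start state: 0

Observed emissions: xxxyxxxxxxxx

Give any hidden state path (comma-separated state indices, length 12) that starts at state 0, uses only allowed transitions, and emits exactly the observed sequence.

0,1,0,2,0,1,1,0,1,0,1,1

  0: obs=x cand={0,1} pick 0 [start]
  1: obs=x cand={0,1} pick 1 [0->1 ok]
  2: obs=x cand={0,1} pick 0 [1->0 ok]
  3: obs=y cand={2} pick 2 [0->2 ok]
  4: obs=x cand={0,1} pick 0 [2->0 ok]
  5: obs=x cand={0,1} pick 1 [0->1 ok]
  6: obs=x cand={0,1} pick 1 [1->1 ok]
  7: obs=x cand={0,1} pick 0 [1->0 ok]
  8: obs=x cand={0,1} pick 1 [0->1 ok]
  9: obs=x cand={0,1} pick 0 [1->0 ok]
  10: obs=x cand={0,1} pick 1 [0->1 ok]
  11: obs=x cand={0,1} pick 1 [1->1 ok]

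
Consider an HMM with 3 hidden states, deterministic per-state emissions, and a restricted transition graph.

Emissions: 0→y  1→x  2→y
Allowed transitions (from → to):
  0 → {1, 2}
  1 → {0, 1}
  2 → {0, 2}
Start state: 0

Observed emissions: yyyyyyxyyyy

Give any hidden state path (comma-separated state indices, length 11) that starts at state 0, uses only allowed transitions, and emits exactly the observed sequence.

0,2,0,2,2,0,1,0,2,2,0

  t0 'y' -> {0,2}, take 0 (start)
  t1 'y' -> {0,2}, take 2 (0->2 ok)
  t2 'y' -> {0,2}, take 0 (2->0 ok)
  t3 'y' -> {0,2}, take 2 (0->2 ok)
  t4 'y' -> {0,2}, take 2 (2->2 ok)
  t5 'y' -> {0,2}, take 0 (2->0 ok)
  t6 'x' -> {1}, take 1 (0->1 ok)
  t7 'y' -> {0,2}, take 0 (1->0 ok)
  t8 'y' -> {0,2}, take 2 (0->2 ok)
  t9 'y' -> {0,2}, take 2 (2->2 ok)
  t10 'y' -> {0,2}, take 0 (2->0 ok)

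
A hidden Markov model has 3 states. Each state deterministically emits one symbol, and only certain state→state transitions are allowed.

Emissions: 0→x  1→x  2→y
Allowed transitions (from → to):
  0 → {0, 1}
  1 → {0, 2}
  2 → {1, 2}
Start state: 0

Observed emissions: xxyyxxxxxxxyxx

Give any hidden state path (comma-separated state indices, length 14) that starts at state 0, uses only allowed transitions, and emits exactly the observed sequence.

0,1,2,2,1,0,0,0,1,0,1,2,1,0

  0: obs=x cand={0,1} pick 0 [start]
  1: obs=x cand={0,1} pick 1 [0->1 ok]
  2: obs=y cand={2} pick 2 [1->2 ok]
  3: obs=y cand={2} pick 2 [2->2 ok]
  4: obs=x cand={0,1} pick 1 [2->1 ok]
  5: obs=x cand={0,1} pick 0 [1->0 ok]
  6: obs=x cand={0,1} pick 0 [0->0 ok]
  7: obs=x cand={0,1} pick 0 [0->0 ok]
  8: obs=x cand={0,1} pick 1 [0->1 ok]
  9: obs=x cand={0,1} pick 0 [1->0 ok]
  10: obs=x cand={0,1} pick 1 [0->1 ok]
  11: obs=y cand={2} pick 2 [1->2 ok]
  12: obs=x cand={0,1} pick 1 [2->1 ok]
  13: obs=x cand={0,1} pick 0 [1->0 ok]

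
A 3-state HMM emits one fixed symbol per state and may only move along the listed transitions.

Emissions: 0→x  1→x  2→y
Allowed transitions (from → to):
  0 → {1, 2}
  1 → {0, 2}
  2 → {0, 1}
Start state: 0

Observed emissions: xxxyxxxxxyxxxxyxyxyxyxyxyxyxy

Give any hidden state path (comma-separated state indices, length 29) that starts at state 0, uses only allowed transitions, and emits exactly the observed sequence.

0,1,0,2,0,1,0,1,0,2,0,1,0,1,2,0,2,0,2,0,2,1,2,1,2,0,2,0,2

  0: obs=x cand={0,1} pick 0 [start]
  1: obs=x cand={0,1} pick 1 [0->1 ok]
  2: obs=x cand={0,1} pick 0 [1->0 ok]
  3: obs=y cand={2} pick 2 [0->2 ok]
  4: obs=x cand={0,1} pick 0 [2->0 ok]
  5: obs=x cand={0,1} pick 1 [0->1 ok]
  6: obs=x cand={0,1} pick 0 [1->0 ok]
  7: obs=x cand={0,1} pick 1 [0->1 ok]
  8: obs=x cand={0,1} pick 0 [1->0 ok]
  9: obs=y cand={2} pick 2 [0->2 ok]
  10: obs=x cand={0,1} pick 0 [2->0 ok]
  11: obs=x cand={0,1} pick 1 [0->1 ok]
  12: obs=x cand={0,1} pick 0 [1->0 ok]
  13: obs=x cand={0,1} pick 1 [0->1 ok]
  14: obs=y cand={2} pick 2 [1->2 ok]
  15: obs=x cand={0,1} pick 0 [2->0 ok]
  16: obs=y cand={2} pick 2 [0->2 ok]
  17: obs=x cand={0,1} pick 0 [2->0 ok]
  18: obs=y cand={2} pick 2 [0->2 ok]
  19: obs=x cand={0,1} pick 0 [2->0 ok]
  20: obs=y cand={2} pick 2 [0->2 ok]
  21: obs=x cand={0,1} pick 1 [2->1 ok]
  22: obs=y cand={2} pick 2 [1->2 ok]
  23: obs=x cand={0,1} pick 1 [2->1 ok]
  24: obs=y cand={2} pick 2 [1->2 ok]
  25: obs=x cand={0,1} pick 0 [2->0 ok]
  26: obs=y cand={2} pick 2 [0->2 ok]
  27: obs=x cand={0,1} pick 0 [2->0 ok]
  28: obs=y cand={2} pick 2 [0->2 ok]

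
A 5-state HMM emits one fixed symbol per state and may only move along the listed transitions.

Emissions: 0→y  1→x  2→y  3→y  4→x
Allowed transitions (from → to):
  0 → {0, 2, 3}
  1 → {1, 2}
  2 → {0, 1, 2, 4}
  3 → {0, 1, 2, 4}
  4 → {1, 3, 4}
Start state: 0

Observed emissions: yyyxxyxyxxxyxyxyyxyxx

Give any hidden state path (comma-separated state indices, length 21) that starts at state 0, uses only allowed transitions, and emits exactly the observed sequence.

  0: obs=y cand={0,2,3} pick 0 [start]
  1: obs=y cand={0,2,3} pick 0 [0->0 ok]
  2: obs=y cand={0,2,3} pick 2 [0->2 ok]
  3: obs=x cand={1,4} pick 4 [2->4 ok]
  4: obs=x cand={1,4} pick 1 [4->1 ok]
  5: obs=y cand={0,2,3} pick 2 [1->2 ok]
  6: obs=x cand={1,4} pick 4 [2->4 ok]
  7: obs=y cand={0,2,3} pick 3 [4->3 ok]
  8: obs=x cand={1,4} pick 4 [3->4 ok]
  9: obs=x cand={1,4} pick 4 [4->4 ok]
  10: obs=x cand={1,4} pick 4 [4->4 ok]
  11: obs=y cand={0,2,3} pick 3 [4->3 ok]
  12: obs=x cand={1,4} pick 4 [3->4 ok]
  13: obs=y cand={0,2,3} pick 3 [4->3 ok]
  14: obs=x cand={1,4} pick 1 [3->1 ok]
  15: obs=y cand={0,2,3} pick 2 [1->2 ok]
  16: obs=y cand={0,2,3} pick 2 [2->2 ok]
  17: obs=x cand={1,4} pick 1 [2->1 ok]
  18: obs=y cand={0,2,3} pick 2 [1->2 ok]
  19: obs=x cand={1,4} pick 1 [2->1 ok]
  20: obs=x cand={1,4} pick 1 [1->1 ok]

0,0,2,4,1,2,4,3,4,4,4,3,4,3,1,2,2,1,2,1,1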